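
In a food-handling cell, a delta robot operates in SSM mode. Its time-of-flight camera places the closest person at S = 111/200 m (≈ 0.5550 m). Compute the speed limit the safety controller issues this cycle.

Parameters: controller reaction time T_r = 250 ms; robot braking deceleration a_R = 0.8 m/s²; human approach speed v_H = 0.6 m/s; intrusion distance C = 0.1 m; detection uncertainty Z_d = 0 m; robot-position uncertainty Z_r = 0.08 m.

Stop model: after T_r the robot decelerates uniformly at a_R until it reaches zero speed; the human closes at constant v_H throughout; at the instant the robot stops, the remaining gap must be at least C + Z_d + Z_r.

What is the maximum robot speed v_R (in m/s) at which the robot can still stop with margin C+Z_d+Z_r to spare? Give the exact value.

v_R_max = 1/5 m/s = 0.2000 m/s

quadratic (5/8)·v² + (1)·v + (-9/40) = 0
  disc = (1)² − 4·(5/8)·(-9/40) = 25/16 ; √disc = 5/4
  v_R = (−(1) + 5/4) / (2·(5/8)) = 1/5 m/s
check:
T_s = v_R/a_R = (1/5)/(4/5) = 0.2500 s
robot in T_r: 0.2000·0.2500 = 0.0500 m
braking distance = 0.2000²/(2·0.8000) = 0.0250 m
human closes 0.6000·0.5000 = 0.3000 m
residual clearance needed = 0.1000+0.0000+0.0800 = 0.1800 m
sum ≈ 0.0500+0.0250+0.3000+0.1800 ≈ 0.5550 m = S ✓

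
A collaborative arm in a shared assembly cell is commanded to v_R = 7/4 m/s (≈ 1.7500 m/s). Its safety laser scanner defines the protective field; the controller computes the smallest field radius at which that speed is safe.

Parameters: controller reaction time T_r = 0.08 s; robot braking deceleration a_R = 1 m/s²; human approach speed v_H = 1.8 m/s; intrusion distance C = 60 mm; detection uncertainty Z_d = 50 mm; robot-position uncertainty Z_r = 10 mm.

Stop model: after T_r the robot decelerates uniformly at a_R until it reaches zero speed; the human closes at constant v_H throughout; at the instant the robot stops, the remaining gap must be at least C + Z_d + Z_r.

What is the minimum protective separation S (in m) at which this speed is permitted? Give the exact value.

braking lasts T_s = (7/4)/1 = 1.7500 s
robot covers v_R·T_r = 1.7500·0.0800 = 0.1400 m before braking
robot under decel: 1.7500²/(2·1.0000) = 1.5312 m
person approaches 1.8000·(0.0800+1.7500) = 3.2940 m
residual clearance needed = 0.0600+0.0500+0.0100 = 0.1200 m
S_min ≈ 0.1400+1.5312+3.2940+0.1200  ⇒  S_min = 20341/4000 m

S_min = 20341/4000 m = 5.0853 m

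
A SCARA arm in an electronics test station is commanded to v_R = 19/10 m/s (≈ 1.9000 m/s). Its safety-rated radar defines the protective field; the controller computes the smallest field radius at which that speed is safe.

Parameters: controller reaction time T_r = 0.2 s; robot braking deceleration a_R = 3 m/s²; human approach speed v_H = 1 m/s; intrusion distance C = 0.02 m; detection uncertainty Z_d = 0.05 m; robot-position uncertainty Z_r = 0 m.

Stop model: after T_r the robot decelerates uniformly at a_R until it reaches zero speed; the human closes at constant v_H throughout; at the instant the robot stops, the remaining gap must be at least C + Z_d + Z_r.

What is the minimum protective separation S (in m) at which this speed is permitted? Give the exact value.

S_min = 377/200 m = 1.8850 m

stop time T_s = (19/10)/3 = 0.6333 s
robot covers v_R·T_r = 1.9000·0.2000 = 0.3800 m before braking
robot under decel: 1.9000²/(2·3.0000) = 0.6017 m
human closes 1.0000·0.8333 = 0.8333 m
C+Z_d+Z_r = 0.0200+0.0500+0.0000 = 0.0700 m
S_min ≈ 0.3800+0.6017+0.8333+0.0700  ⇒  S_min = 377/200 m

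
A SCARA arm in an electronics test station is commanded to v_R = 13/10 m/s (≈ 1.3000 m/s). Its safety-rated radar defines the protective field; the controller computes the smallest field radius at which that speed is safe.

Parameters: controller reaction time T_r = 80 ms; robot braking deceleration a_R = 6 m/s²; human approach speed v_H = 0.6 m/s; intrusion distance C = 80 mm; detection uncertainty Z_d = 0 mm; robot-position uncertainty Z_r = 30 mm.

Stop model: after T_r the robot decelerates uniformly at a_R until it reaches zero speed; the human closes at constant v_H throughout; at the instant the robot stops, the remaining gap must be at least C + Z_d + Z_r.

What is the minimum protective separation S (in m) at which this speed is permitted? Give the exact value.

S_min = 3197/6000 m = 0.5328 m

T_s = v_R/a_R = (13/10)/6 = 0.2167 s
robot in T_r: 1.3000·0.0800 = 0.1040 m
robot covers 1.3000·0.2167 − ½·6.0000·0.2167² = 0.1408 m while stopping
human closes 0.6000·0.2967 = 0.1780 m
residual clearance needed = 0.0800+0.0000+0.0300 = 0.1100 m
S_min ≈ 0.1040+0.1408+0.1780+0.1100  ⇒  S_min = 3197/6000 m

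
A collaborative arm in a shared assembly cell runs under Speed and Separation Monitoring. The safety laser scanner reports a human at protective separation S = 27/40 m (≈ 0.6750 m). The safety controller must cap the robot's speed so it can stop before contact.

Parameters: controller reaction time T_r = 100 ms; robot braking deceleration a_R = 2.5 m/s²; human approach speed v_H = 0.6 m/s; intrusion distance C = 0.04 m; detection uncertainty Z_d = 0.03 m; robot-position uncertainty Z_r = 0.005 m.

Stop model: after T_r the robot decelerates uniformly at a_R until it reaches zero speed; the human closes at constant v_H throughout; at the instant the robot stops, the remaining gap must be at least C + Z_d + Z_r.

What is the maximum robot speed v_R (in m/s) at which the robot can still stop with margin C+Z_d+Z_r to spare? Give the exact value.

v_R_max = 1 m/s = 1.0000 m/s

at the boundary: (1/5)·v² + (17/50)·v + (-27/50) = 0
  disc = (17/50)² − 4·(1/5)·(-27/50) = 1369/2500 ; √disc = 37/50
  v_R = (−(17/50) + 37/50) / (2·(1/5)) = 1 m/s
check:
braking lasts T_s = 1/(5/2) = 0.4000 s
reaction-phase robot travel = 1.0000·0.1000 = 0.1000 m
robot under decel: 1.0000²/(2·2.5000) = 0.2000 m
human over T_r+T_s: 0.6000·(0.1000+0.4000) = 0.3000 m
residual clearance needed = 0.0400+0.0300+0.0050 = 0.0750 m
sum ≈ 0.1000+0.2000+0.3000+0.0750 ≈ 0.6750 m = S ✓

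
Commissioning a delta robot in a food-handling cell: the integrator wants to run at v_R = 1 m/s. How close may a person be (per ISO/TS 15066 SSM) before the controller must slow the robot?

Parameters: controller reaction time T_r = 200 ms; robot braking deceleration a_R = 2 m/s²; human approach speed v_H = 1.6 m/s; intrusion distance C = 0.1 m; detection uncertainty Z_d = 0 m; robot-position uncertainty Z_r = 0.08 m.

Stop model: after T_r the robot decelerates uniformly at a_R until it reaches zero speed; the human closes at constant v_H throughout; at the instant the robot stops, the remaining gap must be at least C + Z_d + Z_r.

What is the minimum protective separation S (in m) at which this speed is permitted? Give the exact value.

S_min = 7/4 m = 1.7500 m

stop time T_s = 1/2 = 0.5000 s
robot covers v_R·T_r = 1.0000·0.2000 = 0.2000 m before braking
braking distance = 1.0000²/(2·2.0000) = 0.2500 m
human closes 1.6000·0.7000 = 1.1200 m
margins: 0.1000+0.0000+0.0800 = 0.1800 m
S_min ≈ 0.2000+0.2500+1.1200+0.1800  ⇒  S_min = 7/4 m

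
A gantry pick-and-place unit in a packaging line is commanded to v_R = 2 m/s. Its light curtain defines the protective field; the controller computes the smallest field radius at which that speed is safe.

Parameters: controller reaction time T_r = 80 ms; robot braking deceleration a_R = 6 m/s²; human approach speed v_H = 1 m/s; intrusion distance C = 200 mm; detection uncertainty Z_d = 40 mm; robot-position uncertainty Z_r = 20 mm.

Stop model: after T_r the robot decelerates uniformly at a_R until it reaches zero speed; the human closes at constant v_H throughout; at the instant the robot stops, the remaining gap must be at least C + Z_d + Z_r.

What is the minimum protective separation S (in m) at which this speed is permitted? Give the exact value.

S_min = 7/6 m = 1.1667 m

stop time T_s = 2/6 = 0.3333 s
robot covers v_R·T_r = 2.0000·0.0800 = 0.1600 m before braking
robot under decel: 2.0000²/(2·6.0000) = 0.3333 m
person approaches 1.0000·(0.0800+0.3333) = 0.4133 m
margins: 0.2000+0.0400+0.0200 = 0.2600 m
S_min ≈ 0.1600+0.3333+0.4133+0.2600  ⇒  S_min = 7/6 m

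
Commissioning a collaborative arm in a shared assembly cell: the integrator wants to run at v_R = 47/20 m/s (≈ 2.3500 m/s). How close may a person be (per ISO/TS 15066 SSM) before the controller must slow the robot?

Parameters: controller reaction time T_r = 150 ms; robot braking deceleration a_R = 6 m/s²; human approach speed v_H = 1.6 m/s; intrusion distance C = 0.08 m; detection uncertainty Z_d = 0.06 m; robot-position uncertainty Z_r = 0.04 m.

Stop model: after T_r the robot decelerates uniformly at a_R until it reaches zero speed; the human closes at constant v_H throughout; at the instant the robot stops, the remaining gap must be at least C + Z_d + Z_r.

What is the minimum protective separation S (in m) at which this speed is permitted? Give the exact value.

braking lasts T_s = (47/20)/6 = 0.3917 s
reaction-phase robot travel = 2.3500·0.1500 = 0.3525 m
robot covers 2.3500·0.3917 − ½·6.0000·0.3917² = 0.4602 m while stopping
human over T_r+T_s: 1.6000·(0.1500+0.3917) = 0.8667 m
C+Z_d+Z_r = 0.0800+0.0600+0.0400 = 0.1800 m
S_min ≈ 0.3525+0.4602+0.8667+0.1800  ⇒  S_min = 119/64 m

S_min = 119/64 m = 1.8594 m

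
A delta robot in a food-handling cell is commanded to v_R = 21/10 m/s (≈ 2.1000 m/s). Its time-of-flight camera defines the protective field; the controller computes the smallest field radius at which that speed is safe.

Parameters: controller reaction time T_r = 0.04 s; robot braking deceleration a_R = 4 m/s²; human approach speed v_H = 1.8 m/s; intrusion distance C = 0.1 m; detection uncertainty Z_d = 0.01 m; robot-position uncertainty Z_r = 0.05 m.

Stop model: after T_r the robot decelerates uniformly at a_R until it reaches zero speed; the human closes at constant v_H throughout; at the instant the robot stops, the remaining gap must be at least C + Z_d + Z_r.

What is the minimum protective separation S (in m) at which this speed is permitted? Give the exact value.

stop time T_s = (21/10)/4 = 0.5250 s
robot covers v_R·T_r = 2.1000·0.0400 = 0.0840 m before braking
robot under decel: 2.1000²/(2·4.0000) = 0.5513 m
human over T_r+T_s: 1.8000·(0.0400+0.5250) = 1.0170 m
residual clearance needed = 0.1000+0.0100+0.0500 = 0.1600 m
S_min ≈ 0.0840+0.5513+1.0170+0.1600  ⇒  S_min = 7249/4000 m

S_min = 7249/4000 m = 1.8122 m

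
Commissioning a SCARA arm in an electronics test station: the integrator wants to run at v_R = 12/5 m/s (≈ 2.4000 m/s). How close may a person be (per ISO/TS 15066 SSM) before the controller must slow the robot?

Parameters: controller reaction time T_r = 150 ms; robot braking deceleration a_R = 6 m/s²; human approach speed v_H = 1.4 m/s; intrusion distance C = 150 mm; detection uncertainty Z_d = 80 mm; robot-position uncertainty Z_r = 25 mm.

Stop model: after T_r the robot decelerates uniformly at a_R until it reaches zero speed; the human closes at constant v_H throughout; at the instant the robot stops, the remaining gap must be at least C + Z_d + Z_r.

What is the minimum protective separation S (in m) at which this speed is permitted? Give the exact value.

T_s = v_R/a_R = (12/5)/6 = 0.4000 s
robot in T_r: 2.4000·0.1500 = 0.3600 m
braking distance = 2.4000²/(2·6.0000) = 0.4800 m
human closes 1.4000·0.5500 = 0.7700 m
C+Z_d+Z_r = 0.1500+0.0800+0.0250 = 0.2550 m
S_min ≈ 0.3600+0.4800+0.7700+0.2550  ⇒  S_min = 373/200 m

S_min = 373/200 m = 1.8650 m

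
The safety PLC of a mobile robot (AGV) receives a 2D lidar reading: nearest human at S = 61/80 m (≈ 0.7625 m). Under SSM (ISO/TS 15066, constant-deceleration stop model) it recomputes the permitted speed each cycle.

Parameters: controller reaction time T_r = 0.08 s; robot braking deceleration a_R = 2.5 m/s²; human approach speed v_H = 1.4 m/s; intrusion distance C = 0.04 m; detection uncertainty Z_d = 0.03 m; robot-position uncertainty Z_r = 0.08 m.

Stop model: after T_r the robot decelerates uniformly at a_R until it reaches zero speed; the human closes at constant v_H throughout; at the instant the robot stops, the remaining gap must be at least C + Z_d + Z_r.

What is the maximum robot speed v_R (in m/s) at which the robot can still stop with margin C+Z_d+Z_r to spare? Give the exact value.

at the boundary: (1/5)·v² + (16/25)·v + (-1001/2000) = 0
  disc = (16/25)² − 4·(1/5)·(-1001/2000) = 81/100 ; √disc = 9/10
  v_R = (−(16/25) + 9/10) / (2·(1/5)) = 13/20 m/s
check:
T_s = v_R/a_R = (13/20)/(5/2) = 0.2600 s
robot covers v_R·T_r = 0.6500·0.0800 = 0.0520 m before braking
robot under decel: 0.6500²/(2·2.5000) = 0.0845 m
person approaches 1.4000·(0.0800+0.2600) = 0.4760 m
residual clearance needed = 0.0400+0.0300+0.0800 = 0.1500 m
sum ≈ 0.0520+0.0845+0.4760+0.1500 ≈ 0.7625 m = S ✓

v_R_max = 13/20 m/s = 0.6500 m/s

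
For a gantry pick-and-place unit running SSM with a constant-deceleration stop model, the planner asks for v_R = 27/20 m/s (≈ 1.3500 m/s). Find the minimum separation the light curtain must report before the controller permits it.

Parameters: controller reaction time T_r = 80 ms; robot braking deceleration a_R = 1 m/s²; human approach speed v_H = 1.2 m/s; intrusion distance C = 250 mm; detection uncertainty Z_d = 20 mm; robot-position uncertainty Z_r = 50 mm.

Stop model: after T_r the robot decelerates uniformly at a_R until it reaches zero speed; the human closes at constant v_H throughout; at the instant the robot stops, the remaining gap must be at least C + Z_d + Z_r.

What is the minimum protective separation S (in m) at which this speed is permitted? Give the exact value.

stop time T_s = (27/20)/1 = 1.3500 s
robot covers v_R·T_r = 1.3500·0.0800 = 0.1080 m before braking
robot under decel: 1.3500²/(2·1.0000) = 0.9113 m
human closes 1.2000·1.4300 = 1.7160 m
margins: 0.2500+0.0200+0.0500 = 0.3200 m
S_min ≈ 0.1080+0.9113+1.7160+0.3200  ⇒  S_min = 12221/4000 m

S_min = 12221/4000 m = 3.0553 m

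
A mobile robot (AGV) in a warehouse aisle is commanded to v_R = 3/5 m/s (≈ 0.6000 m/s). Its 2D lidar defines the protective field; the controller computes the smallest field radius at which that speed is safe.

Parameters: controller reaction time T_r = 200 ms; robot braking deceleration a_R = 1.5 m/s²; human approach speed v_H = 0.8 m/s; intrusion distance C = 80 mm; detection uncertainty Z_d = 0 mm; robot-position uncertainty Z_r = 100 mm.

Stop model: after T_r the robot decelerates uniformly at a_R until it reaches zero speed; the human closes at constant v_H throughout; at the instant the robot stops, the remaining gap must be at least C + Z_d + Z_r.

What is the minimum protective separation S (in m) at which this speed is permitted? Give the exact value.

braking lasts T_s = (3/5)/(3/2) = 0.4000 s
robot in T_r: 0.6000·0.2000 = 0.1200 m
robot under decel: 0.6000²/(2·1.5000) = 0.1200 m
person approaches 0.8000·(0.2000+0.4000) = 0.4800 m
residual clearance needed = 0.0800+0.0000+0.1000 = 0.1800 m
S_min ≈ 0.1200+0.1200+0.4800+0.1800  ⇒  S_min = 9/10 m

S_min = 9/10 m = 0.9000 m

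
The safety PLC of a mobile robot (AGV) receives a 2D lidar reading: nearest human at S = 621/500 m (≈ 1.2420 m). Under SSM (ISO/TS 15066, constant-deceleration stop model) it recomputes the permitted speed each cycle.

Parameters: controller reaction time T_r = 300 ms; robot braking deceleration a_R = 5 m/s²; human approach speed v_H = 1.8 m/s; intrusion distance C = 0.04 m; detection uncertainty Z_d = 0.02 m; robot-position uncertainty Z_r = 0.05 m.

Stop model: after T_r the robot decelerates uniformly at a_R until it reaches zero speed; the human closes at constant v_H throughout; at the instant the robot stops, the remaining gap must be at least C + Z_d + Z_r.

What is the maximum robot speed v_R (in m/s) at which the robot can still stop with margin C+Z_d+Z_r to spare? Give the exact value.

at the boundary: (1/10)·v² + (33/50)·v + (-74/125) = 0
  disc = (33/50)² − 4·(1/10)·(-74/125) = 1681/2500 ; √disc = 41/50
  v_R = (−(33/50) + 41/50) / (2·(1/10)) = 4/5 m/s
check:
stop time T_s = (4/5)/5 = 0.1600 s
reaction-phase robot travel = 0.8000·0.3000 = 0.2400 m
braking distance = 0.8000²/(2·5.0000) = 0.0640 m
person approaches 1.8000·(0.3000+0.1600) = 0.8280 m
margins: 0.0400+0.0200+0.0500 = 0.1100 m
sum ≈ 0.2400+0.0640+0.8280+0.1100 ≈ 1.2420 m = S ✓

v_R_max = 4/5 m/s = 0.8000 m/s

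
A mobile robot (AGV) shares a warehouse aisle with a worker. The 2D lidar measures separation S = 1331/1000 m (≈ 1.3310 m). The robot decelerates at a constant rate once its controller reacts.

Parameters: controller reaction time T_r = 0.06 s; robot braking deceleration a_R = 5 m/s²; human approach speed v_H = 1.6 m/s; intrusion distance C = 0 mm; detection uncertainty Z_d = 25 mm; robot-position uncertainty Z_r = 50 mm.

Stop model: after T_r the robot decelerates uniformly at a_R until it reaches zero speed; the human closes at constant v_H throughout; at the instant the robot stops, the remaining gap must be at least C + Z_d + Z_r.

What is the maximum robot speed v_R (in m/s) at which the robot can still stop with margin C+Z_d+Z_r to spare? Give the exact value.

collect terms ⇒ (1/10)·v_R² + (19/50)·v_R + (-29/25) = 0
  disc = (19/50)² − 4·(1/10)·(-29/25) = 1521/2500 ; √disc = 39/50
  v_R = (−(19/50) + 39/50) / (2·(1/10)) = 2 m/s
check:
braking lasts T_s = 2/5 = 0.4000 s
reaction-phase robot travel = 2.0000·0.0600 = 0.1200 m
robot under decel: 2.0000²/(2·5.0000) = 0.4000 m
human over T_r+T_s: 1.6000·(0.0600+0.4000) = 0.7360 m
margins: 0.0000+0.0250+0.0500 = 0.0750 m
sum ≈ 0.1200+0.4000+0.7360+0.0750 ≈ 1.3310 m = S ✓

v_R_max = 2 m/s = 2.0000 m/s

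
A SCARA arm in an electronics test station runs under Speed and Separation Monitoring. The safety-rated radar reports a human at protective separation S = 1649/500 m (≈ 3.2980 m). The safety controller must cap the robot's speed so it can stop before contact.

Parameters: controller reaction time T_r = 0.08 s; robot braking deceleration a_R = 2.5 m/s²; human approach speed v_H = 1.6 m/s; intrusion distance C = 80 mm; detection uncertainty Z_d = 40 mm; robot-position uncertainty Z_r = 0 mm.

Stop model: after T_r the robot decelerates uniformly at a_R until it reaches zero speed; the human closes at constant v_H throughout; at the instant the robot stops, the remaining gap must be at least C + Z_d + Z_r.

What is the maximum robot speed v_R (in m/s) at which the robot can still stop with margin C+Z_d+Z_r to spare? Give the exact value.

v_R_max = 5/2 m/s = 2.5000 m/s

at the boundary: (1/5)·v² + (18/25)·v + (-61/20) = 0
  disc = (18/25)² − 4·(1/5)·(-61/20) = 1849/625 ; √disc = 43/25
  v_R = (−(18/25) + 43/25) / (2·(1/5)) = 5/2 m/s
check:
braking lasts T_s = (5/2)/(5/2) = 1.0000 s
robot in T_r: 2.5000·0.0800 = 0.2000 m
robot under decel: 2.5000²/(2·2.5000) = 1.2500 m
human over T_r+T_s: 1.6000·(0.0800+1.0000) = 1.7280 m
margins: 0.0800+0.0400+0.0000 = 0.1200 m
sum ≈ 0.2000+1.2500+1.7280+0.1200 ≈ 3.2980 m = S ✓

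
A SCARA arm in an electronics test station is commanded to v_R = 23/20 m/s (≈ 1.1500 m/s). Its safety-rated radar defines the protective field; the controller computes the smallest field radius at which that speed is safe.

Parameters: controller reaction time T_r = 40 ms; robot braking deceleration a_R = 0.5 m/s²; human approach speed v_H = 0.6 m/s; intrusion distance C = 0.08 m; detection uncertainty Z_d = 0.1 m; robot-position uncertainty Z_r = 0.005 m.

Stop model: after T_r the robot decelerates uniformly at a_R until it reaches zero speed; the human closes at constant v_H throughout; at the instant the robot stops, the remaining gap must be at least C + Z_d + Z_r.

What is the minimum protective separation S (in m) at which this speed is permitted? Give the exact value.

T_s = v_R/a_R = (23/20)/(1/2) = 2.3000 s
reaction-phase robot travel = 1.1500·0.0400 = 0.0460 m
braking distance = 1.1500²/(2·0.5000) = 1.3225 m
person approaches 0.6000·(0.0400+2.3000) = 1.4040 m
C+Z_d+Z_r = 0.0800+0.1000+0.0050 = 0.1850 m
S_min ≈ 0.0460+1.3225+1.4040+0.1850  ⇒  S_min = 1183/400 m

S_min = 1183/400 m = 2.9575 m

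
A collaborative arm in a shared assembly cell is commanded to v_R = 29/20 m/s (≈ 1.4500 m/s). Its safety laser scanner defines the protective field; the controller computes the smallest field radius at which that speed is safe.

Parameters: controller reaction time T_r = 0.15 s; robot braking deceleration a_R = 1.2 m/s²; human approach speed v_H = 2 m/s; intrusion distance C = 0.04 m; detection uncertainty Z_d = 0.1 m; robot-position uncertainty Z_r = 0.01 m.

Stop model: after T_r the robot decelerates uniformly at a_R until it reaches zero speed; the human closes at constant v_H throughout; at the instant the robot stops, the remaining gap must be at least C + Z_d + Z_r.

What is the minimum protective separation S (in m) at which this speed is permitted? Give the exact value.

S_min = 19009/4800 m = 3.9602 m

stop time T_s = (29/20)/(6/5) = 1.2083 s
robot in T_r: 1.4500·0.1500 = 0.2175 m
robot under decel: 1.4500²/(2·1.2000) = 0.8760 m
human closes 2.0000·1.3583 = 2.7167 m
residual clearance needed = 0.0400+0.1000+0.0100 = 0.1500 m
S_min ≈ 0.2175+0.8760+2.7167+0.1500  ⇒  S_min = 19009/4800 m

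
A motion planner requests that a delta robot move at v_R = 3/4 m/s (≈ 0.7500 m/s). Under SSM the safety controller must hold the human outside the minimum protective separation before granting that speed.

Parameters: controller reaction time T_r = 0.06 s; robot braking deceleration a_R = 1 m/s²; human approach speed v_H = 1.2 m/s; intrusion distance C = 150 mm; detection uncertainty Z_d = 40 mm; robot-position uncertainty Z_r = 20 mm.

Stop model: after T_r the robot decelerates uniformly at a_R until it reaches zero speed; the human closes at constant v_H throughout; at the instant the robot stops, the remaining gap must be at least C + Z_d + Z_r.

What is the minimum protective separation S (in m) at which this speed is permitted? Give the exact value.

S_min = 6033/4000 m = 1.5083 m

T_s = v_R/a_R = (3/4)/1 = 0.7500 s
reaction-phase robot travel = 0.7500·0.0600 = 0.0450 m
robot under decel: 0.7500²/(2·1.0000) = 0.2812 m
human closes 1.2000·0.8100 = 0.9720 m
residual clearance needed = 0.1500+0.0400+0.0200 = 0.2100 m
S_min ≈ 0.0450+0.2812+0.9720+0.2100  ⇒  S_min = 6033/4000 m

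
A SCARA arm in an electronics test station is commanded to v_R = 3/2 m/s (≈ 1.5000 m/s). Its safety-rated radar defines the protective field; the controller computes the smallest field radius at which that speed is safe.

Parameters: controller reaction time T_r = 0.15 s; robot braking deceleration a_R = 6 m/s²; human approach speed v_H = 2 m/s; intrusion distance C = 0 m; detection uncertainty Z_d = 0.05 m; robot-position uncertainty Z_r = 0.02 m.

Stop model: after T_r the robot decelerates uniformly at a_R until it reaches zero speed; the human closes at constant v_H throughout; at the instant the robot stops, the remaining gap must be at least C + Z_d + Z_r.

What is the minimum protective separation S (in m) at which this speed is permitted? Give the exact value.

S_min = 513/400 m = 1.2825 m

stop time T_s = (3/2)/6 = 0.2500 s
reaction-phase robot travel = 1.5000·0.1500 = 0.2250 m
braking distance = 1.5000²/(2·6.0000) = 0.1875 m
human over T_r+T_s: 2.0000·(0.1500+0.2500) = 0.8000 m
C+Z_d+Z_r = 0.0000+0.0500+0.0200 = 0.0700 m
S_min ≈ 0.2250+0.1875+0.8000+0.0700  ⇒  S_min = 513/400 m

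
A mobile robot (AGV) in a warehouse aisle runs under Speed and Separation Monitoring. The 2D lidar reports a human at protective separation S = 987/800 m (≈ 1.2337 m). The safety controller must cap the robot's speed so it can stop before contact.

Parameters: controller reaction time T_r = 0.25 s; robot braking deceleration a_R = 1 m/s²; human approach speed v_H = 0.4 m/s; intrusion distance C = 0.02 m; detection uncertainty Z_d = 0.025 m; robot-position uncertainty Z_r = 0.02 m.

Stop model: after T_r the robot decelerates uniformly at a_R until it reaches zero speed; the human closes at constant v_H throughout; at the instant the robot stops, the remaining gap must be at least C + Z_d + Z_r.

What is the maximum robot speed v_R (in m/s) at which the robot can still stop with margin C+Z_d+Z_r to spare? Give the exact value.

collect terms ⇒ (1/2)·v_R² + (13/20)·v_R + (-171/160) = 0
  disc = (13/20)² − 4·(1/2)·(-171/160) = 64/25 ; √disc = 8/5
  v_R = (−(13/20) + 8/5) / (2·(1/2)) = 19/20 m/s
check:
braking lasts T_s = (19/20)/1 = 0.9500 s
robot covers v_R·T_r = 0.9500·0.2500 = 0.2375 m before braking
robot covers 0.9500·0.9500 − ½·1.0000·0.9500² = 0.4512 m while stopping
person approaches 0.4000·(0.2500+0.9500) = 0.4800 m
C+Z_d+Z_r = 0.0200+0.0250+0.0200 = 0.0650 m
sum ≈ 0.2375+0.4512+0.4800+0.0650 ≈ 1.2337 m = S ✓

v_R_max = 19/20 m/s = 0.9500 m/s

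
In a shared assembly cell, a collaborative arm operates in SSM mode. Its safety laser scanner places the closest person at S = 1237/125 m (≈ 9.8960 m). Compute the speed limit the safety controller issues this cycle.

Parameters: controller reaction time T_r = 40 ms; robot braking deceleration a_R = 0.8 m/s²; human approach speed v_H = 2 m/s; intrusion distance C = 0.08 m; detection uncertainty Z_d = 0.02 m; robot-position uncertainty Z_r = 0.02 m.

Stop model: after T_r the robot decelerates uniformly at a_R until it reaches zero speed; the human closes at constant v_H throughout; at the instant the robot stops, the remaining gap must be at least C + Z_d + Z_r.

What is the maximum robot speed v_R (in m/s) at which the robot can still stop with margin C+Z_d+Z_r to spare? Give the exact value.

v_R_max = 12/5 m/s = 2.4000 m/s

quadratic (5/8)·v² + (127/50)·v + (-1212/125) = 0
  disc = (127/50)² − 4·(5/8)·(-1212/125) = 76729/2500 ; √disc = 277/50
  v_R = (−(127/50) + 277/50) / (2·(5/8)) = 12/5 m/s
check:
stop time T_s = (12/5)/(4/5) = 3.0000 s
reaction-phase robot travel = 2.4000·0.0400 = 0.0960 m
robot under decel: 2.4000²/(2·0.8000) = 3.6000 m
human over T_r+T_s: 2.0000·(0.0400+3.0000) = 6.0800 m
C+Z_d+Z_r = 0.0800+0.0200+0.0200 = 0.1200 m
sum ≈ 0.0960+3.6000+6.0800+0.1200 ≈ 9.8960 m = S ✓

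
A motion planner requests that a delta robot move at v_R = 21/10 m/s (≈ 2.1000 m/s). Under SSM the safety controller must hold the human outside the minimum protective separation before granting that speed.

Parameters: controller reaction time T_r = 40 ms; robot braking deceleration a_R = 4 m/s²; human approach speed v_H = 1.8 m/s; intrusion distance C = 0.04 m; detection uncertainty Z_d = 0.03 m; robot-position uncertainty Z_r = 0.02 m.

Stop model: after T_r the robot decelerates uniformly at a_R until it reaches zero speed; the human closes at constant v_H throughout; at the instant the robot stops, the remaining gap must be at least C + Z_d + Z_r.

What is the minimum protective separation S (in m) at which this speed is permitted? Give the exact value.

S_min = 6969/4000 m = 1.7423 m

stop time T_s = (21/10)/4 = 0.5250 s
robot in T_r: 2.1000·0.0400 = 0.0840 m
robot under decel: 2.1000²/(2·4.0000) = 0.5513 m
person approaches 1.8000·(0.0400+0.5250) = 1.0170 m
margins: 0.0400+0.0300+0.0200 = 0.0900 m
S_min ≈ 0.0840+0.5513+1.0170+0.0900  ⇒  S_min = 6969/4000 m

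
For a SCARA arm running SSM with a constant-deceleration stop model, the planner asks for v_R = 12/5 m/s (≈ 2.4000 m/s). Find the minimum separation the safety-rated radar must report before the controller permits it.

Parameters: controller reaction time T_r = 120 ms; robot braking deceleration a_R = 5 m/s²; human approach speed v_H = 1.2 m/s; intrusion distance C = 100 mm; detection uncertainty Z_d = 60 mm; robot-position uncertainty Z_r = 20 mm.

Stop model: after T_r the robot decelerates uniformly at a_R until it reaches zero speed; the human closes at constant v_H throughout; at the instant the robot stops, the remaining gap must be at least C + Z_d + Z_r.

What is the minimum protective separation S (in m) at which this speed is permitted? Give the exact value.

T_s = v_R/a_R = (12/5)/5 = 0.4800 s
reaction-phase robot travel = 2.4000·0.1200 = 0.2880 m
braking distance = 2.4000²/(2·5.0000) = 0.5760 m
person approaches 1.2000·(0.1200+0.4800) = 0.7200 m
residual clearance needed = 0.1000+0.0600+0.0200 = 0.1800 m
S_min ≈ 0.2880+0.5760+0.7200+0.1800  ⇒  S_min = 441/250 m

S_min = 441/250 m = 1.7640 m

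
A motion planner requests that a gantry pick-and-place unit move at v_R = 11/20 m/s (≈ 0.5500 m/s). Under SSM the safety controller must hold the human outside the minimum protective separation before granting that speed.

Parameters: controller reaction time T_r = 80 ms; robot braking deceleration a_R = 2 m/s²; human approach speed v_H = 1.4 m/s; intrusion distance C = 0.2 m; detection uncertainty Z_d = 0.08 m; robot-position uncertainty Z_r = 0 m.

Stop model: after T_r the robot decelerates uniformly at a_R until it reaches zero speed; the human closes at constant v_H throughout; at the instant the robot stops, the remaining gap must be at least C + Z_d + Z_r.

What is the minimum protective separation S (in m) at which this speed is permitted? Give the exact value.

S_min = 7173/8000 m = 0.8966 m

T_s = v_R/a_R = (11/20)/2 = 0.2750 s
robot covers v_R·T_r = 0.5500·0.0800 = 0.0440 m before braking
braking distance = 0.5500²/(2·2.0000) = 0.0756 m
human over T_r+T_s: 1.4000·(0.0800+0.2750) = 0.4970 m
margins: 0.2000+0.0800+0.0000 = 0.2800 m
S_min ≈ 0.0440+0.0756+0.4970+0.2800  ⇒  S_min = 7173/8000 m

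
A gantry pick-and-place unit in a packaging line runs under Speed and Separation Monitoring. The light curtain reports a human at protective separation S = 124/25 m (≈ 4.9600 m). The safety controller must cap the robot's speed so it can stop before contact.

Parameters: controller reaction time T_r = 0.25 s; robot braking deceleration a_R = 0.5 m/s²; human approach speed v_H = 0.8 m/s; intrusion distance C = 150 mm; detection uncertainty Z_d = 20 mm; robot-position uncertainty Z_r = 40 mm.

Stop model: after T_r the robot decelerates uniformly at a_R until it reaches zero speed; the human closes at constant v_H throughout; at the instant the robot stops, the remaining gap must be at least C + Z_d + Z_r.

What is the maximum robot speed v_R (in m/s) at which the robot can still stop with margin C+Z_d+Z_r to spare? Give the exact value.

collect terms ⇒ (1)·v_R² + (37/20)·v_R + (-91/20) = 0
  disc = (37/20)² − 4·(1)·(-91/20) = 8649/400 ; √disc = 93/20
  v_R = (−(37/20) + 93/20) / (2·(1)) = 7/5 m/s
check:
stop time T_s = (7/5)/(1/2) = 2.8000 s
robot in T_r: 1.4000·0.2500 = 0.3500 m
robot covers 1.4000·2.8000 − ½·0.5000·2.8000² = 1.9600 m while stopping
human closes 0.8000·3.0500 = 2.4400 m
C+Z_d+Z_r = 0.1500+0.0200+0.0400 = 0.2100 m
sum ≈ 0.3500+1.9600+2.4400+0.2100 ≈ 4.9600 m = S ✓

v_R_max = 7/5 m/s = 1.4000 m/s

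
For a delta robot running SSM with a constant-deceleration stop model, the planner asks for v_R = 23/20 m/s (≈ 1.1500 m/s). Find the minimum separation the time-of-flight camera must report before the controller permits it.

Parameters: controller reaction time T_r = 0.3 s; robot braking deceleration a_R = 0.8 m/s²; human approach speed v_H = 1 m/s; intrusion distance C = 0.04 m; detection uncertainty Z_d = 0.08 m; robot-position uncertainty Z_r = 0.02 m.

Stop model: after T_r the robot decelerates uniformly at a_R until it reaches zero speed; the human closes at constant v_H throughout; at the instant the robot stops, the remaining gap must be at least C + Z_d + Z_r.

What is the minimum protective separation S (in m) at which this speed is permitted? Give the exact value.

stop time T_s = (23/20)/(4/5) = 1.4375 s
robot in T_r: 1.1500·0.3000 = 0.3450 m
robot under decel: 1.1500²/(2·0.8000) = 0.8266 m
person approaches 1.0000·(0.3000+1.4375) = 1.7375 m
C+Z_d+Z_r = 0.0400+0.0800+0.0200 = 0.1400 m
S_min ≈ 0.3450+0.8266+1.7375+0.1400  ⇒  S_min = 9757/3200 m

S_min = 9757/3200 m = 3.0491 m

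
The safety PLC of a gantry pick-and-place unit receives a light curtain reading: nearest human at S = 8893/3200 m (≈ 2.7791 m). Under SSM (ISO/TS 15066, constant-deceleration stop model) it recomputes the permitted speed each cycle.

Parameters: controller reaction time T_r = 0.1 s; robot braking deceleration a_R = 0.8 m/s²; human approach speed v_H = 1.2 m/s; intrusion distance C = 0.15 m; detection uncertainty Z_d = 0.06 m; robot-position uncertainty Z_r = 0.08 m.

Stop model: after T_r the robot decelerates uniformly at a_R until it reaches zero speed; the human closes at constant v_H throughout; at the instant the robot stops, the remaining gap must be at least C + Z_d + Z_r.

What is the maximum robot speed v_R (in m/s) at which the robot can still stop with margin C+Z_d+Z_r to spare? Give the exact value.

v_R_max = 21/20 m/s = 1.0500 m/s

quadratic (5/8)·v² + (8/5)·v + (-7581/3200) = 0
  disc = (8/5)² − 4·(5/8)·(-7581/3200) = 54289/6400 ; √disc = 233/80
  v_R = (−(8/5) + 233/80) / (2·(5/8)) = 21/20 m/s
check:
T_s = v_R/a_R = (21/20)/(4/5) = 1.3125 s
robot in T_r: 1.0500·0.1000 = 0.1050 m
robot under decel: 1.0500²/(2·0.8000) = 0.6891 m
human over T_r+T_s: 1.2000·(0.1000+1.3125) = 1.6950 m
C+Z_d+Z_r = 0.1500+0.0600+0.0800 = 0.2900 m
sum ≈ 0.1050+0.6891+1.6950+0.2900 ≈ 2.7791 m = S ✓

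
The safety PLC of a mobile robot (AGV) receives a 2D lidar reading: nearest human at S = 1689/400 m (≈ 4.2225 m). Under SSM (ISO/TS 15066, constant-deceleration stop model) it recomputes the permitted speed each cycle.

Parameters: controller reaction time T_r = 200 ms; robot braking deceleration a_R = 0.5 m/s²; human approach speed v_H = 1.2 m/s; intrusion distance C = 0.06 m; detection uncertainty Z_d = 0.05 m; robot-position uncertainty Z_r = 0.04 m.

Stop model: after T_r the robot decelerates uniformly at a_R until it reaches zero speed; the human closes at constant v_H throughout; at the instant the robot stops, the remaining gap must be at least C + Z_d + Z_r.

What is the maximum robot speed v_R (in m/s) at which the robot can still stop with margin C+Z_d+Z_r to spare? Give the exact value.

quadratic (1)·v² + (13/5)·v + (-1533/400) = 0
  disc = (13/5)² − 4·(1)·(-1533/400) = 2209/100 ; √disc = 47/10
  v_R = (−(13/5) + 47/10) / (2·(1)) = 21/20 m/s
check:
braking lasts T_s = (21/20)/(1/2) = 2.1000 s
robot covers v_R·T_r = 1.0500·0.2000 = 0.2100 m before braking
braking distance = 1.0500²/(2·0.5000) = 1.1025 m
person approaches 1.2000·(0.2000+2.1000) = 2.7600 m
C+Z_d+Z_r = 0.0600+0.0500+0.0400 = 0.1500 m
sum ≈ 0.2100+1.1025+2.7600+0.1500 ≈ 4.2225 m = S ✓

v_R_max = 21/20 m/s = 1.0500 m/s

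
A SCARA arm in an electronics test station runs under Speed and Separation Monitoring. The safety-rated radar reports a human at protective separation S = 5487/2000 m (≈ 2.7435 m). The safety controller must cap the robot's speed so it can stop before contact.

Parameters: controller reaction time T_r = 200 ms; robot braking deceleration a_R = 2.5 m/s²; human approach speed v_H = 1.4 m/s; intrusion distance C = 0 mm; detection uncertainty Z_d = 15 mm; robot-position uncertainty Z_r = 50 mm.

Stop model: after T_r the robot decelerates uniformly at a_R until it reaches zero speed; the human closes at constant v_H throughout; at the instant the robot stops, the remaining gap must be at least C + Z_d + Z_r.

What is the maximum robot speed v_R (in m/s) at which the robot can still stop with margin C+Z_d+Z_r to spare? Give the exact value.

at the boundary: (1/5)·v² + (19/25)·v + (-4797/2000) = 0
  disc = (19/25)² − 4·(1/5)·(-4797/2000) = 6241/2500 ; √disc = 79/50
  v_R = (−(19/25) + 79/50) / (2·(1/5)) = 41/20 m/s
check:
braking lasts T_s = (41/20)/(5/2) = 0.8200 s
robot covers v_R·T_r = 2.0500·0.2000 = 0.4100 m before braking
robot covers 2.0500·0.8200 − ½·2.5000·0.8200² = 0.8405 m while stopping
human over T_r+T_s: 1.4000·(0.2000+0.8200) = 1.4280 m
C+Z_d+Z_r = 0.0000+0.0150+0.0500 = 0.0650 m
sum ≈ 0.4100+0.8405+1.4280+0.0650 ≈ 2.7435 m = S ✓

v_R_max = 41/20 m/s = 2.0500 m/s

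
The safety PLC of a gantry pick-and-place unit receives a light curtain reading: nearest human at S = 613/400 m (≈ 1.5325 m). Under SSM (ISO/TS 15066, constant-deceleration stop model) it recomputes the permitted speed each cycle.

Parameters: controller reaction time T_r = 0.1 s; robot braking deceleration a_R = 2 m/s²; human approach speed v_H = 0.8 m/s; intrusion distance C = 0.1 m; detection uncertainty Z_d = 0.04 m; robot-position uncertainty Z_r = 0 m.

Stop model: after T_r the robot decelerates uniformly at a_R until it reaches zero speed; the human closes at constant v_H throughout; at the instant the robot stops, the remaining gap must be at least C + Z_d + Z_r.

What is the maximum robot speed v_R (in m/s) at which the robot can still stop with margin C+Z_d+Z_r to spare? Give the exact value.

quadratic (1/4)·v² + (1/2)·v + (-21/16) = 0
  disc = (1/2)² − 4·(1/4)·(-21/16) = 25/16 ; √disc = 5/4
  v_R = (−(1/2) + 5/4) / (2·(1/4)) = 3/2 m/s
check:
stop time T_s = (3/2)/2 = 0.7500 s
robot in T_r: 1.5000·0.1000 = 0.1500 m
robot covers 1.5000·0.7500 − ½·2.0000·0.7500² = 0.5625 m while stopping
person approaches 0.8000·(0.1000+0.7500) = 0.6800 m
residual clearance needed = 0.1000+0.0400+0.0000 = 0.1400 m
sum ≈ 0.1500+0.5625+0.6800+0.1400 ≈ 1.5325 m = S ✓

v_R_max = 3/2 m/s = 1.5000 m/s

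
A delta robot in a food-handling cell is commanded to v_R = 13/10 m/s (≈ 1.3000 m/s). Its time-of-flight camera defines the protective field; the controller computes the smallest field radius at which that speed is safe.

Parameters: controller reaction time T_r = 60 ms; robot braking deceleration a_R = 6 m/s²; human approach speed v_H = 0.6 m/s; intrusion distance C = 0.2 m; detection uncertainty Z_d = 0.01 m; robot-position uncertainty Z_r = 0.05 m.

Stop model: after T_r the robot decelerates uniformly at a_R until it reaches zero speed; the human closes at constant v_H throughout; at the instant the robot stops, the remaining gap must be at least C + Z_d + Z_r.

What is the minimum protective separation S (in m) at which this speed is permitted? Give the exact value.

S_min = 3869/6000 m = 0.6448 m

T_s = v_R/a_R = (13/10)/6 = 0.2167 s
robot covers v_R·T_r = 1.3000·0.0600 = 0.0780 m before braking
robot under decel: 1.3000²/(2·6.0000) = 0.1408 m
human over T_r+T_s: 0.6000·(0.0600+0.2167) = 0.1660 m
margins: 0.2000+0.0100+0.0500 = 0.2600 m
S_min ≈ 0.0780+0.1408+0.1660+0.2600  ⇒  S_min = 3869/6000 m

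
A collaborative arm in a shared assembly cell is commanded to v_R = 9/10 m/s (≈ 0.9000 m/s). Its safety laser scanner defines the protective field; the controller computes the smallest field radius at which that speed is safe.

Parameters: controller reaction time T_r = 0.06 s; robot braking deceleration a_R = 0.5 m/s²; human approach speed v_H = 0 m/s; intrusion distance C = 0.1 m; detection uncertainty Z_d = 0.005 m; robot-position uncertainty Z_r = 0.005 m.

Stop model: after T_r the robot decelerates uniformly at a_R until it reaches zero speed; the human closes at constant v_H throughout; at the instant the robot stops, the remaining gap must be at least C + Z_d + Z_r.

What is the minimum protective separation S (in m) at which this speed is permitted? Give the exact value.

stop time T_s = (9/10)/(1/2) = 1.8000 s
robot in T_r: 0.9000·0.0600 = 0.0540 m
braking distance = 0.9000²/(2·0.5000) = 0.8100 m
human over T_r+T_s: 0.0000·(0.0600+1.8000) = 0.0000 m
C+Z_d+Z_r = 0.1000+0.0050+0.0050 = 0.1100 m
S_min ≈ 0.0540+0.8100+0.0000+0.1100  ⇒  S_min = 487/500 m

S_min = 487/500 m = 0.9740 m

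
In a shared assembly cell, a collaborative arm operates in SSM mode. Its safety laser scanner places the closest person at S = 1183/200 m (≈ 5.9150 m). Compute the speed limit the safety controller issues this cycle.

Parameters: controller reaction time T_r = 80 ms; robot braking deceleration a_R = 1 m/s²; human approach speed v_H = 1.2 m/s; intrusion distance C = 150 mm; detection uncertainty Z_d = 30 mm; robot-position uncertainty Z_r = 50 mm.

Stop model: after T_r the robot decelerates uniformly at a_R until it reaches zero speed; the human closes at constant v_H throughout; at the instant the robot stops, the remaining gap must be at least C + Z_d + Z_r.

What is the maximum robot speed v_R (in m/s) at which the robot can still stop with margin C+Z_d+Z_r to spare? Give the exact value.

at the boundary: (1/2)·v² + (32/25)·v + (-5589/1000) = 0
  disc = (32/25)² − 4·(1/2)·(-5589/1000) = 32041/2500 ; √disc = 179/50
  v_R = (−(32/25) + 179/50) / (2·(1/2)) = 23/10 m/s
check:
braking lasts T_s = (23/10)/1 = 2.3000 s
robot covers v_R·T_r = 2.3000·0.0800 = 0.1840 m before braking
braking distance = 2.3000²/(2·1.0000) = 2.6450 m
human closes 1.2000·2.3800 = 2.8560 m
C+Z_d+Z_r = 0.1500+0.0300+0.0500 = 0.2300 m
sum ≈ 0.1840+2.6450+2.8560+0.2300 ≈ 5.9150 m = S ✓

v_R_max = 23/10 m/s = 2.3000 m/s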